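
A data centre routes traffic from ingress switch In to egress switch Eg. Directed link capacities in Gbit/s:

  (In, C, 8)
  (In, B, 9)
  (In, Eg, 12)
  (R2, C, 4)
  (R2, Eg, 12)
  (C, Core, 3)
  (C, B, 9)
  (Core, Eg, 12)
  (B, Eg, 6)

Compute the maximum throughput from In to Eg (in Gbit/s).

21

Augment In→Eg: bottleneck 12, flow now 12.
Augment In→B→Eg: bottleneck 6, flow now 18.
Augment In→C→Core→Eg: bottleneck 3, flow now 21.
No augmenting path remains; maximum flow = 21.
In the residual graph, reachable from In: {In, C, B}.
Min-cut edges: In→Eg (12), C→Core (3), B→Eg (6); capacity 12 + 3 + 6 = 21.
This cut is saturated, so no flow can exceed 21.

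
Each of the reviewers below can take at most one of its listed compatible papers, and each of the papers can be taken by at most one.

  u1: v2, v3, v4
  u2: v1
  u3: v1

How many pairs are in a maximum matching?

2

Unit-capacity flow: source→left, listed edges, right→sink; max matching = max flow.
Augmenting path u1→v2 (+1); matched 1.
Augmenting path u2→v1 (+1); matched 2.
No augmenting path remains; maximum matching = 2.
König certificate: {u1, v1} is a vertex cover of size 2 (every listed pair touches it), so no matching can be larger.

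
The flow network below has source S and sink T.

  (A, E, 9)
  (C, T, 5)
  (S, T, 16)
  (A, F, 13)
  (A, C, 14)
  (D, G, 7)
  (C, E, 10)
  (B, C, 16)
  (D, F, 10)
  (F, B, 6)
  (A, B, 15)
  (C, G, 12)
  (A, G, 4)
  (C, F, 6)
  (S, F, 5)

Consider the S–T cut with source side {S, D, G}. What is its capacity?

31

Edges leaving {S, D, G}: S→F (5), S→T (16), D→F (10).
Cut capacity = 5 + 16 + 10 = 31.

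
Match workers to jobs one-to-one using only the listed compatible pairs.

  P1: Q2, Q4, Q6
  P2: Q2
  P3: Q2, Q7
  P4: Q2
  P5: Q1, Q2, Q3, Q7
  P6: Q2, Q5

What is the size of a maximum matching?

5

Unit-capacity flow: source→left, listed edges, right→sink; max matching = max flow.
Augmenting path P1→Q2 (+1); matched 1.
Augmenting path P3→Q7 (+1); matched 2.
Augmenting path P5→Q1 (+1); matched 3.
Augmenting path P6→Q5 (+1); matched 4.
Augmenting path P2→Q2→P1→Q4 (+1); matched 5.
No augmenting path remains; maximum matching = 5.
König certificate: {P1, P3, P5, P6, Q2} is a vertex cover of size 5 (every listed pair touches it), so no matching can be larger.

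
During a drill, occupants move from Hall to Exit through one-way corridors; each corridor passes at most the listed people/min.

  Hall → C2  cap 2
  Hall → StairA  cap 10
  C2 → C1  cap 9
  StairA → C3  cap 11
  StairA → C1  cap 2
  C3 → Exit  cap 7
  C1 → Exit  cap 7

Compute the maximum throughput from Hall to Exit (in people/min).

Augment Hall→C2→C1→Exit: bottleneck 2, flow now 2.
Augment Hall→StairA→C3→Exit: bottleneck 7, flow now 9.
Augment Hall→StairA→C1→Exit: bottleneck 2, flow now 11.
No augmenting path remains; maximum flow = 11.
In the residual graph, reachable from Hall: {Hall, StairA, C3}.
Min-cut edges: Hall→C2 (2), StairA→C1 (2), C3→Exit (7); capacity 2 + 2 + 7 = 11.
This cut is saturated, so no flow can exceed 11.

11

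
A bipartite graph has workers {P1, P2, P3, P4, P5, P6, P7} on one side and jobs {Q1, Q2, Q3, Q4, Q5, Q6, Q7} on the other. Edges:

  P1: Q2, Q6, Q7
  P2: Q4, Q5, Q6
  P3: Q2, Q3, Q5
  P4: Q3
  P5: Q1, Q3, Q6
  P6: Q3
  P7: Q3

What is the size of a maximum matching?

5

Unit-capacity flow: source→left, listed edges, right→sink; max matching = max flow.
Augmenting path P1→Q2 (+1); matched 1.
Augmenting path P2→Q4 (+1); matched 2.
Augmenting path P3→Q3 (+1); matched 3.
Augmenting path P5→Q1 (+1); matched 4.
Augmenting path P4→Q3→P3→Q5 (+1); matched 5.
No augmenting path remains; maximum matching = 5.
König certificate: {P1, P2, P3, P5, Q3} is a vertex cover of size 5 (every listed pair touches it), so no matching can be larger.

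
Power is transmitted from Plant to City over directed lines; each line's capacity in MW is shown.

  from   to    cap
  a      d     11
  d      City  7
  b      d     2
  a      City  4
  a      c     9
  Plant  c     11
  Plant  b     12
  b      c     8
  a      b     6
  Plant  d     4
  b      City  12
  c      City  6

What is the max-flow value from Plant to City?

Augment Plant→b→City: bottleneck 12, flow now 12.
Augment Plant→c→City: bottleneck 6, flow now 18.
Augment Plant→d→City: bottleneck 4, flow now 22.
No augmenting path remains; maximum flow = 22.
In the residual graph, reachable from Plant: {Plant, c}.
Min-cut edges: Plant→b (12), Plant→d (4), c→City (6); capacity 12 + 4 + 6 = 22.
This cut is saturated, so no flow can exceed 22.

22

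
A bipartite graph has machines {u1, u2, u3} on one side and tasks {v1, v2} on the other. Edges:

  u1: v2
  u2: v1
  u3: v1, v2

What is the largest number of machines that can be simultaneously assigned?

2

Unit-capacity flow: source→left, listed edges, right→sink; max matching = max flow.
Augmenting path u1→v2 (+1); matched 1.
Augmenting path u2→v1 (+1); matched 2.
No augmenting path remains; maximum matching = 2.
König certificate: {v1, v2} is a vertex cover of size 2 (every listed pair touches it), so no matching can be larger.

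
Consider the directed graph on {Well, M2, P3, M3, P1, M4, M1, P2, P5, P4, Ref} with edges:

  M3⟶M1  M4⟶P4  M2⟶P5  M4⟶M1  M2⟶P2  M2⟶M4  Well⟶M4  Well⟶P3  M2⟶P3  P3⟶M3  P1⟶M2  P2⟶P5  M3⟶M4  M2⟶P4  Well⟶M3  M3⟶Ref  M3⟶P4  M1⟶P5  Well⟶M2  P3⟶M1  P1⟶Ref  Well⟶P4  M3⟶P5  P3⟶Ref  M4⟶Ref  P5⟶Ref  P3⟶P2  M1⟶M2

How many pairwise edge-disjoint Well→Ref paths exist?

4

Assign every edge capacity 1; by Menger, the answer equals the max flow.
Path Well→P3→Ref (+1); total 1.
Path Well→M3→Ref (+1); total 2.
Path Well→M4→Ref (+1); total 3.
Path Well→M2→P5→Ref (+1); total 4.
No residual Well→Ref path; max flow = 4.
Certifying cut of size 4: {Well→M2, Well→M3, Well→M4, Well→P3}.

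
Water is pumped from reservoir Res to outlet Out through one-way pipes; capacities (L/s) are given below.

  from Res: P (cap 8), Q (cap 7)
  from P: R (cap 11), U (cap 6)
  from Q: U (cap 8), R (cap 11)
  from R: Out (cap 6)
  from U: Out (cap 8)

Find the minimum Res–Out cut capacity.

Augment Res→P→R→Out: bottleneck 6, flow now 6.
Augment Res→P→U→Out: bottleneck 2, flow now 8.
Augment Res→Q→U→Out: bottleneck 6, flow now 14.
No augmenting path remains; maximum flow = 14.
By max-flow min-cut, the minimum cut capacity equals the max flow.
In the residual graph, reachable from Res: {Res, P, Q, R, U}.
Min-cut edges: R→Out (6), U→Out (8); capacity 6 + 8 = 14.

14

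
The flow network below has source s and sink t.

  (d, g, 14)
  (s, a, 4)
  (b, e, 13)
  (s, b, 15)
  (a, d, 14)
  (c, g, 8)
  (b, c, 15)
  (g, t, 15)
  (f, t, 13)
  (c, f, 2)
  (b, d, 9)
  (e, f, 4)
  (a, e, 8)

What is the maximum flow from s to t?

19

Augment s→a→d→g→t: bottleneck 4, flow now 4.
Augment s→b→c→f→t: bottleneck 2, flow now 6.
Augment s→b→c→g→t: bottleneck 8, flow now 14.
Augment s→b→d→g→t: bottleneck 3, flow now 17.
Augment s→b→e→f→t: bottleneck 2, flow now 19.
No augmenting path remains; maximum flow = 19.
In the residual graph, reachable from s: {s}.
Min-cut edges: s→a (4), s→b (15); capacity 4 + 15 = 19.
This cut is saturated, so no flow can exceed 19.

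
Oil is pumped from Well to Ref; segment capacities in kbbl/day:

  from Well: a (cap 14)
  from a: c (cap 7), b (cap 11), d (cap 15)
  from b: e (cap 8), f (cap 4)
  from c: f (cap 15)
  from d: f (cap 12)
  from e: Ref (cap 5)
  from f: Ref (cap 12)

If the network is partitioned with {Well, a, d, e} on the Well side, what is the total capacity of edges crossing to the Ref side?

Edges leaving {Well, a, d, e}: a→b (11), a→c (7), d→f (12), e→Ref (5).
Cut capacity = 11 + 7 + 12 + 5 = 35.

35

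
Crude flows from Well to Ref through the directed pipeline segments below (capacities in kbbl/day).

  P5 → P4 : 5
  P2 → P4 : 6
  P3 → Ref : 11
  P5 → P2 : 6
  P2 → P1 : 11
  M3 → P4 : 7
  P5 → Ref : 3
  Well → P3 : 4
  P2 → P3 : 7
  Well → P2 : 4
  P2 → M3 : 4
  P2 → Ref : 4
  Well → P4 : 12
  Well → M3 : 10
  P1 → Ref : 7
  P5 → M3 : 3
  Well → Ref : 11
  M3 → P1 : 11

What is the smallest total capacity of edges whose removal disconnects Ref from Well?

Augment Well→Ref: bottleneck 11, flow now 11.
Augment Well→P2→Ref: bottleneck 4, flow now 15.
Augment Well→P3→Ref: bottleneck 4, flow now 19.
Augment Well→M3→P1→Ref: bottleneck 7, flow now 26.
No augmenting path remains; maximum flow = 26.
By max-flow min-cut, the minimum cut capacity equals the max flow.
In the residual graph, reachable from Well: {Well, M3, P1, P4}.
Min-cut edges: Well→P2 (4), Well→P3 (4), Well→Ref (11), P1→Ref (7); capacity 4 + 4 + 11 + 7 = 26.

26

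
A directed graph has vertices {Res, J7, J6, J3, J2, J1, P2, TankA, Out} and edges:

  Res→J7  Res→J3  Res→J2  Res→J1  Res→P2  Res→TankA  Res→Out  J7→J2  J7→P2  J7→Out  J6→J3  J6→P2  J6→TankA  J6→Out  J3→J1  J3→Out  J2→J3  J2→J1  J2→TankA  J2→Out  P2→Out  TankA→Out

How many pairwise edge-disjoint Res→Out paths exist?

Assign every edge capacity 1; by Menger, the answer equals the max flow.
Path Res→Out (+1); total 1.
Path Res→J7→Out (+1); total 2.
Path Res→J3→Out (+1); total 3.
Path Res→J2→Out (+1); total 4.
Path Res→P2→Out (+1); total 5.
Path Res→TankA→Out (+1); total 6.
No residual Res→Out path; max flow = 6.
Certifying cut of size 6: {Res→J2, Res→J3, Res→J7, Res→Out, Res→P2, Res→TankA}.

6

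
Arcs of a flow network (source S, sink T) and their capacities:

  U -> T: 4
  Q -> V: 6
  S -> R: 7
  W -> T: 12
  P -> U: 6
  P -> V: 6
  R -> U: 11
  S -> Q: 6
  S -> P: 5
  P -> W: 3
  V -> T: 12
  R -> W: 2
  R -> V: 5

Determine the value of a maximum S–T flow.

Augment S→P→U→T: bottleneck 4, flow now 4.
Augment S→P→V→T: bottleneck 1, flow now 5.
Augment S→Q→V→T: bottleneck 6, flow now 11.
Augment S→R→V→T: bottleneck 5, flow now 16.
Augment S→R→W→T: bottleneck 2, flow now 18.
No augmenting path remains; maximum flow = 18.
In the residual graph, reachable from S: {S}.
Min-cut edges: S→P (5), S→Q (6), S→R (7); capacity 5 + 6 + 7 = 18.
This cut is saturated, so no flow can exceed 18.

18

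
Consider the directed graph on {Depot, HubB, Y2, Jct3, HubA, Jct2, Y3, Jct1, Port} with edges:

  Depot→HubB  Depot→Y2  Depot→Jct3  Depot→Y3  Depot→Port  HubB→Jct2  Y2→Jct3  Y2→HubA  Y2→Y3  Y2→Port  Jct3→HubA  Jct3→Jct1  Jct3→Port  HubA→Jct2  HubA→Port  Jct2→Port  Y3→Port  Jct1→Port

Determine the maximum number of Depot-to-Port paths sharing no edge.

Assign every edge capacity 1; by Menger, the answer equals the max flow.
Path Depot→Port (+1); total 1.
Path Depot→Y2→Port (+1); total 2.
Path Depot→Jct3→Port (+1); total 3.
Path Depot→Y3→Port (+1); total 4.
Path Depot→HubB→Jct2→Port (+1); total 5.
No residual Depot→Port path; max flow = 5.
Certifying cut of size 5: {Depot→HubB, Depot→Jct3, Depot→Port, Depot→Y2, Depot→Y3}.

5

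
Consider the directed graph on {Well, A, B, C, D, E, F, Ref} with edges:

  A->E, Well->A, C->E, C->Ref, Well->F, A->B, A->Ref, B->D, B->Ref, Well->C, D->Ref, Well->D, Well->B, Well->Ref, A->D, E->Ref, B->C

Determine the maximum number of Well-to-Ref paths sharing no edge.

Assign every edge capacity 1; by Menger, the answer equals the max flow.
Path Well→Ref (+1); total 1.
Path Well→A→Ref (+1); total 2.
Path Well→B→Ref (+1); total 3.
Path Well→C→Ref (+1); total 4.
Path Well→D→Ref (+1); total 5.
No residual Well→Ref path; max flow = 5.
Certifying cut of size 5: {Well→A, Well→B, Well→C, Well→D, Well→Ref}.

5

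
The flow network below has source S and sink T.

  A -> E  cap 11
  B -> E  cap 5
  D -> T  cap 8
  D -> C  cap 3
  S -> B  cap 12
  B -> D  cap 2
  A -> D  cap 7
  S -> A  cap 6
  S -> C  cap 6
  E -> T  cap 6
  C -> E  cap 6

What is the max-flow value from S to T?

Augment S→A→D→T: bottleneck 6, flow now 6.
Augment S→B→D→T: bottleneck 2, flow now 8.
Augment S→B→E→T: bottleneck 5, flow now 13.
Augment S→C→E→T: bottleneck 1, flow now 14.
No augmenting path remains; maximum flow = 14.
In the residual graph, reachable from S: {S, B, C, E}.
Min-cut edges: S→A (6), B→D (2), E→T (6); capacity 6 + 2 + 6 = 14.
This cut is saturated, so no flow can exceed 14.

14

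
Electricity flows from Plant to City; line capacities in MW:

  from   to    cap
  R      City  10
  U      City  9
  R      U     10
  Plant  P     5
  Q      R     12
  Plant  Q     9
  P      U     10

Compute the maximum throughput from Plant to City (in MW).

Augment Plant→P→U→City: bottleneck 5, flow now 5.
Augment Plant→Q→R→City: bottleneck 9, flow now 14.
No augmenting path remains; maximum flow = 14.
In the residual graph, reachable from Plant: {Plant}.
Min-cut edges: Plant→P (5), Plant→Q (9); capacity 5 + 9 = 14.
This cut is saturated, so no flow can exceed 14.

14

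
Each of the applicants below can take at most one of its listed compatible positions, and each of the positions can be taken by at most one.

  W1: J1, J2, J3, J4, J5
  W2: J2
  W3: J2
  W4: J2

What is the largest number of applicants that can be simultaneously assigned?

2

Unit-capacity flow: source→left, listed edges, right→sink; max matching = max flow.
Augmenting path W1→J1 (+1); matched 1.
Augmenting path W2→J2 (+1); matched 2.
No augmenting path remains; maximum matching = 2.
König certificate: {W1, J2} is a vertex cover of size 2 (every listed pair touches it), so no matching can be larger.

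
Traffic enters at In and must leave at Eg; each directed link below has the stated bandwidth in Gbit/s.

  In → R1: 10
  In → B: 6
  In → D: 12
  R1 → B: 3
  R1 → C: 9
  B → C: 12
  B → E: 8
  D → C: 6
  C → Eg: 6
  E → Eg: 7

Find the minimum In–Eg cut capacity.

13

Augment In→R1→C→Eg: bottleneck 6, flow now 6.
Augment In→B→E→Eg: bottleneck 6, flow now 12.
Augment In→R1→B→E→Eg: bottleneck 1, flow now 13.
No augmenting path remains; maximum flow = 13.
By max-flow min-cut, the minimum cut capacity equals the max flow.
In the residual graph, reachable from In: {In, R1, B, D, C, E}.
Min-cut edges: C→Eg (6), E→Eg (7); capacity 6 + 7 = 13.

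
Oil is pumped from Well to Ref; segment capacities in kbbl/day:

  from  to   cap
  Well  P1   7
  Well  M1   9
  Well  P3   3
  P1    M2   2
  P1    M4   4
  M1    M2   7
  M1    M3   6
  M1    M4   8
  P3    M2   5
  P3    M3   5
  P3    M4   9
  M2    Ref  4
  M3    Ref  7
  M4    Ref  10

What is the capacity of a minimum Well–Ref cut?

Augment Well→P1→M2→Ref: bottleneck 2, flow now 2.
Augment Well→P1→M4→Ref: bottleneck 4, flow now 6.
Augment Well→M1→M2→Ref: bottleneck 2, flow now 8.
Augment Well→M1→M3→Ref: bottleneck 6, flow now 14.
Augment Well→M1→M4→Ref: bottleneck 1, flow now 15.
Augment Well→P3→M3→Ref: bottleneck 1, flow now 16.
Augment Well→P3→M4→Ref: bottleneck 2, flow now 18.
No augmenting path remains; maximum flow = 18.
By max-flow min-cut, the minimum cut capacity equals the max flow.
In the residual graph, reachable from Well: {Well, P1}.
Min-cut edges: Well→M1 (9), Well→P3 (3), P1→M2 (2), P1→M4 (4); capacity 9 + 3 + 2 + 4 = 18.

18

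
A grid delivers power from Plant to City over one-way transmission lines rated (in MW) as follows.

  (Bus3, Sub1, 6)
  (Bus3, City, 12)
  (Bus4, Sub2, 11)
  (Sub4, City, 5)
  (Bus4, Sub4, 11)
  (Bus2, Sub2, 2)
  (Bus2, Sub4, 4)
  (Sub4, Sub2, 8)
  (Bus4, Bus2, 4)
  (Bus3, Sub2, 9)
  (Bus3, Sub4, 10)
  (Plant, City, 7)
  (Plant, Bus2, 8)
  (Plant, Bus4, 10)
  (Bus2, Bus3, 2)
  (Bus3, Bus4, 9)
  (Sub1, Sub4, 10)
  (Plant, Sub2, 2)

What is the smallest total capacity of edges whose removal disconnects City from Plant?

Augment Plant→City: bottleneck 7, flow now 7.
Augment Plant→Bus2→Bus3→City: bottleneck 2, flow now 9.
Augment Plant→Bus2→Sub4→City: bottleneck 4, flow now 13.
Augment Plant→Bus4→Sub4→City: bottleneck 1, flow now 14.
No augmenting path remains; maximum flow = 14.
By max-flow min-cut, the minimum cut capacity equals the max flow.
In the residual graph, reachable from Plant: {Plant, Bus2, Bus4, Sub4, Sub2}.
Min-cut edges: Plant→City (7), Bus2→Bus3 (2), Sub4→City (5); capacity 7 + 2 + 5 = 14.

14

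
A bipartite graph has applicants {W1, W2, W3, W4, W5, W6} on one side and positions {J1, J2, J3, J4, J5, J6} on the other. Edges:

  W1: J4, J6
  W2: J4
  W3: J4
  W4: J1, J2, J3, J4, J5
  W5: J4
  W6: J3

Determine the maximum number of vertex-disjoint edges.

4

Unit-capacity flow: source→left, listed edges, right→sink; max matching = max flow.
Augmenting path W1→J4 (+1); matched 1.
Augmenting path W4→J1 (+1); matched 2.
Augmenting path W6→J3 (+1); matched 3.
Augmenting path W2→J4→W1→J6 (+1); matched 4.
No augmenting path remains; maximum matching = 4.
König certificate: {W1, W4, W6, J4} is a vertex cover of size 4 (every listed pair touches it), so no matching can be larger.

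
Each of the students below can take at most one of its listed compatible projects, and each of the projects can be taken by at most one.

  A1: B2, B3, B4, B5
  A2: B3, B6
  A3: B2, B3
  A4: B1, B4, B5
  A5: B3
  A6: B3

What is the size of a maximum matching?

Unit-capacity flow: source→left, listed edges, right→sink; max matching = max flow.
Augmenting path A1→B2 (+1); matched 1.
Augmenting path A2→B3 (+1); matched 2.
Augmenting path A4→B1 (+1); matched 3.
Augmenting path A3→B2→A1→B4 (+1); matched 4.
Augmenting path A5→B3→A2→B6 (+1); matched 5.
No augmenting path remains; maximum matching = 5.
König certificate: {A1, A2, A3, A4, B3} is a vertex cover of size 5 (every listed pair touches it), so no matching can be larger.

5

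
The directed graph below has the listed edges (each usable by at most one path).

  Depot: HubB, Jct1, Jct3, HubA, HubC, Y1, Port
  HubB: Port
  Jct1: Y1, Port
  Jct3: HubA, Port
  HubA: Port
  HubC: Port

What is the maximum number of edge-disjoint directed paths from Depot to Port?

6

Assign every edge capacity 1; by Menger, the answer equals the max flow.
Path Depot→Port (+1); total 1.
Path Depot→HubB→Port (+1); total 2.
Path Depot→Jct1→Port (+1); total 3.
Path Depot→Jct3→Port (+1); total 4.
Path Depot→HubA→Port (+1); total 5.
Path Depot→HubC→Port (+1); total 6.
No residual Depot→Port path; max flow = 6.
Certifying cut of size 6: {Depot→HubA, Depot→HubB, Depot→HubC, Depot→Jct1, Depot→Jct3, Depot→Port}.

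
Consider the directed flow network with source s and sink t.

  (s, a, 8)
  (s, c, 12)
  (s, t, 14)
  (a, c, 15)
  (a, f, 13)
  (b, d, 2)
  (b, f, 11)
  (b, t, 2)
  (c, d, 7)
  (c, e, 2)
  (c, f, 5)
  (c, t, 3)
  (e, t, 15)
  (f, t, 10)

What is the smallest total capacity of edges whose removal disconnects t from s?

29

Augment s→t: bottleneck 14, flow now 14.
Augment s→c→t: bottleneck 3, flow now 17.
Augment s→a→f→t: bottleneck 8, flow now 25.
Augment s→c→e→t: bottleneck 2, flow now 27.
Augment s→c→f→t: bottleneck 2, flow now 29.
No augmenting path remains; maximum flow = 29.
By max-flow min-cut, the minimum cut capacity equals the max flow.
In the residual graph, reachable from s: {s, a, c, d, f}.
Min-cut edges: s→t (14), c→e (2), c→t (3), f→t (10); capacity 14 + 2 + 3 + 10 = 29.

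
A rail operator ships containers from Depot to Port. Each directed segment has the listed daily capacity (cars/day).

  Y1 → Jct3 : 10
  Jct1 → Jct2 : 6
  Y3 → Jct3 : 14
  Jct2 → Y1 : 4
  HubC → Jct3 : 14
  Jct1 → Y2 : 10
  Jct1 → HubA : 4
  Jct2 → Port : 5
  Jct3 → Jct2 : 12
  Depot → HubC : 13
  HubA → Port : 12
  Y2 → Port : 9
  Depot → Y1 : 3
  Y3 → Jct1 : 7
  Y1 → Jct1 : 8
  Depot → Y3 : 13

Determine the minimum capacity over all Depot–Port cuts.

18

Augment Depot→Y3→Jct1→Y2→Port: bottleneck 7, flow now 7.
Augment Depot→Y3→Jct3→Jct2→Port: bottleneck 5, flow now 12.
Augment Depot→Y1→Jct1→Y2→Port: bottleneck 2, flow now 14.
Augment Depot→Y1→Jct1→HubA→Port: bottleneck 1, flow now 15.
Augment Depot→Y3→Jct3→Jct2→Y1→Jct1→HubA→Port: bottleneck 1, flow now 16.
Augment Depot→HubC→Jct3→Jct2→Y1→Jct1→HubA→Port: bottleneck 2, flow now 18.
No augmenting path remains; maximum flow = 18.
By max-flow min-cut, the minimum cut capacity equals the max flow.
In the residual graph, reachable from Depot: {Depot, Y3, Y1, HubC, Jct1, Jct3, Y2, Jct2}.
Min-cut edges: Jct1→HubA (4), Y2→Port (9), Jct2→Port (5); capacity 4 + 9 + 5 = 18.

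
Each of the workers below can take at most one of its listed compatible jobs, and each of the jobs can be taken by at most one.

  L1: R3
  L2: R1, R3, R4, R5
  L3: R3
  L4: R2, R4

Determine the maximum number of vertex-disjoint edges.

Unit-capacity flow: source→left, listed edges, right→sink; max matching = max flow.
Augmenting path L1→R3 (+1); matched 1.
Augmenting path L2→R1 (+1); matched 2.
Augmenting path L4→R2 (+1); matched 3.
No augmenting path remains; maximum matching = 3.
König certificate: {L2, L4, R3} is a vertex cover of size 3 (every listed pair touches it), so no matching can be larger.

3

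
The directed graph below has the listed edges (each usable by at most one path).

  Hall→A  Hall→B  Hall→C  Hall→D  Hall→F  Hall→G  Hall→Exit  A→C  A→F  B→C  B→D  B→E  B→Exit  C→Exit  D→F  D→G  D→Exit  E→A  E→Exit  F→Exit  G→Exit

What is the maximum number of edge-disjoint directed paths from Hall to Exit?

Assign every edge capacity 1; by Menger, the answer equals the max flow.
Path Hall→Exit (+1); total 1.
Path Hall→B→Exit (+1); total 2.
Path Hall→C→Exit (+1); total 3.
Path Hall→D→Exit (+1); total 4.
Path Hall→F→Exit (+1); total 5.
Path Hall→G→Exit (+1); total 6.
No residual Hall→Exit path; max flow = 6.
Certifying cut of size 6: {C→Exit, F→Exit, Hall→B, Hall→D, Hall→Exit, Hall→G}.

6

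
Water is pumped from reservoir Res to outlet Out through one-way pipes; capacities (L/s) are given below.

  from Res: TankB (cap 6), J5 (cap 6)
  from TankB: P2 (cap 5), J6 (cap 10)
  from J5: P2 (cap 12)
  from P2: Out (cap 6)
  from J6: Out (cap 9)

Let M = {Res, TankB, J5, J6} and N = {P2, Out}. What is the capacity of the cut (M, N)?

Edges leaving {Res, TankB, J5, J6}: TankB→P2 (5), J5→P2 (12), J6→Out (9).
Cut capacity = 5 + 12 + 9 = 26.

26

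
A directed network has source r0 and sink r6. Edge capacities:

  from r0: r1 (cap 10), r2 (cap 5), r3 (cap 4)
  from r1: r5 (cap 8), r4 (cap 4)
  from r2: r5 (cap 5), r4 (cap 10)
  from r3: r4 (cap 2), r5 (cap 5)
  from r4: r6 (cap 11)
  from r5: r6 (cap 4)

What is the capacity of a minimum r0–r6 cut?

15

Augment r0→r1→r4→r6: bottleneck 4, flow now 4.
Augment r0→r1→r5→r6: bottleneck 4, flow now 8.
Augment r0→r2→r4→r6: bottleneck 5, flow now 13.
Augment r0→r3→r4→r6: bottleneck 2, flow now 15.
No augmenting path remains; maximum flow = 15.
By max-flow min-cut, the minimum cut capacity equals the max flow.
In the residual graph, reachable from r0: {r0, r1, r3, r5}.
Min-cut edges: r0→r2 (5), r1→r4 (4), r3→r4 (2), r5→r6 (4); capacity 5 + 4 + 2 + 4 = 15.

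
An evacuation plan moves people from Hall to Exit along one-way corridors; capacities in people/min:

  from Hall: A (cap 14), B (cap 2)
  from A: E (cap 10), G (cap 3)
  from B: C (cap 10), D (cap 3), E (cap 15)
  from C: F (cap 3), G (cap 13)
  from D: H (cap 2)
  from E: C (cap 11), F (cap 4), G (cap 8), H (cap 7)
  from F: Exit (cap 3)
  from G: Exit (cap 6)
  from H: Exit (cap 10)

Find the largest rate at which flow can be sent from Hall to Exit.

15

Augment Hall→A→G→Exit: bottleneck 3, flow now 3.
Augment Hall→A→E→F→Exit: bottleneck 3, flow now 6.
Augment Hall→A→E→G→Exit: bottleneck 3, flow now 9.
Augment Hall→A→E→H→Exit: bottleneck 4, flow now 13.
Augment Hall→B→D→H→Exit: bottleneck 2, flow now 15.
No augmenting path remains; maximum flow = 15.
In the residual graph, reachable from Hall: {Hall, A}.
Min-cut edges: Hall→B (2), A→E (10), A→G (3); capacity 2 + 10 + 3 = 15.
This cut is saturated, so no flow can exceed 15.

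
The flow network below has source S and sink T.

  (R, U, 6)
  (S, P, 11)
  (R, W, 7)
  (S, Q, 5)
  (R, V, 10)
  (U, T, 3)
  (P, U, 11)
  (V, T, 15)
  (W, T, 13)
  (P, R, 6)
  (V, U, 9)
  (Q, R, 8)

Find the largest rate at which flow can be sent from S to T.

14

Augment S→P→U→T: bottleneck 3, flow now 3.
Augment S→P→R→V→T: bottleneck 6, flow now 9.
Augment S→Q→R→V→T: bottleneck 4, flow now 13.
Augment S→Q→R→W→T: bottleneck 1, flow now 14.
No augmenting path remains; maximum flow = 14.
In the residual graph, reachable from S: {S, P, U}.
Min-cut edges: S→Q (5), P→R (6), U→T (3); capacity 5 + 6 + 3 = 14.
This cut is saturated, so no flow can exceed 14.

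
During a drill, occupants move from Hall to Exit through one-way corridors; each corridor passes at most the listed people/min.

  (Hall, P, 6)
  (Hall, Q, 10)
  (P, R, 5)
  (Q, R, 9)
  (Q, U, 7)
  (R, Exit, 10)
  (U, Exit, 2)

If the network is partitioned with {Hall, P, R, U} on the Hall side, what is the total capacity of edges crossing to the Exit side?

Edges leaving {Hall, P, R, U}: Hall→Q (10), R→Exit (10), U→Exit (2).
Cut capacity = 10 + 10 + 2 = 22.

22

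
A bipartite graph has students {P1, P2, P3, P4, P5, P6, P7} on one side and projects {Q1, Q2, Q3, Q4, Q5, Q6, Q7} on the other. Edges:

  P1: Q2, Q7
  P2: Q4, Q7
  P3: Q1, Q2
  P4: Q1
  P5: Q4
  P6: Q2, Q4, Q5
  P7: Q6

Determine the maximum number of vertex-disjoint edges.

6

Unit-capacity flow: source→left, listed edges, right→sink; max matching = max flow.
Augmenting path P1→Q2 (+1); matched 1.
Augmenting path P2→Q4 (+1); matched 2.
Augmenting path P3→Q1 (+1); matched 3.
Augmenting path P6→Q5 (+1); matched 4.
Augmenting path P7→Q6 (+1); matched 5.
Augmenting path P5→Q4→P2→Q7 (+1); matched 6.
No augmenting path remains; maximum matching = 6.
König certificate: {P6, P7, Q1, Q2, Q4, Q7} is a vertex cover of size 6 (every listed pair touches it), so no matching can be larger.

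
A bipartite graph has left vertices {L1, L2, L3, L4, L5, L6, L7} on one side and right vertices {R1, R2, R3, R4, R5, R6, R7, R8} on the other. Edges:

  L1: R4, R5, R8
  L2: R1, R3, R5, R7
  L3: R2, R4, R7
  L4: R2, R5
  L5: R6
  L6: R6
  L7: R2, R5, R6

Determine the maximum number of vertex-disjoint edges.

6

Unit-capacity flow: source→left, listed edges, right→sink; max matching = max flow.
Augmenting path L1→R4 (+1); matched 1.
Augmenting path L2→R1 (+1); matched 2.
Augmenting path L3→R2 (+1); matched 3.
Augmenting path L4→R5 (+1); matched 4.
Augmenting path L5→R6 (+1); matched 5.
Augmenting path L7→R2→L3→R7 (+1); matched 6.
No augmenting path remains; maximum matching = 6.
König certificate: {L1, L2, L3, L4, L7, R6} is a vertex cover of size 6 (every listed pair touches it), so no matching can be larger.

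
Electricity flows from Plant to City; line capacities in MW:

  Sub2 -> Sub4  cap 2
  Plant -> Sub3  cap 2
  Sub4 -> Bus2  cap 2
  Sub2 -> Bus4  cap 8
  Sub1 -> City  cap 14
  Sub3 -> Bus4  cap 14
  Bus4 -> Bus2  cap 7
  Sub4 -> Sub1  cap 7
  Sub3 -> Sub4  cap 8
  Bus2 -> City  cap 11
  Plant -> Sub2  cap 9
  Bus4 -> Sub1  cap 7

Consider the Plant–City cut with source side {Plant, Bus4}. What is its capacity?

25

Edges leaving {Plant, Bus4}: Plant→Sub2 (9), Plant→Sub3 (2), Bus4→Bus2 (7), Bus4→Sub1 (7).
Cut capacity = 9 + 2 + 7 + 7 = 25.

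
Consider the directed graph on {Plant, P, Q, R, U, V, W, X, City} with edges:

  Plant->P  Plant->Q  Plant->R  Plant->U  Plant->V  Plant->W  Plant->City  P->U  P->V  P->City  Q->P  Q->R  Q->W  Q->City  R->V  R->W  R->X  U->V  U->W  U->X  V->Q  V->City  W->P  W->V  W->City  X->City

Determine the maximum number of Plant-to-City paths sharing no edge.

6

Assign every edge capacity 1; by Menger, the answer equals the max flow.
Path Plant→City (+1); total 1.
Path Plant→P→City (+1); total 2.
Path Plant→Q→City (+1); total 3.
Path Plant→V→City (+1); total 4.
Path Plant→W→City (+1); total 5.
Path Plant→R→X→City (+1); total 6.
No residual Plant→City path; max flow = 6.
Certifying cut of size 6: {P→City, Plant→City, Q→City, V→City, W→City, X→City}.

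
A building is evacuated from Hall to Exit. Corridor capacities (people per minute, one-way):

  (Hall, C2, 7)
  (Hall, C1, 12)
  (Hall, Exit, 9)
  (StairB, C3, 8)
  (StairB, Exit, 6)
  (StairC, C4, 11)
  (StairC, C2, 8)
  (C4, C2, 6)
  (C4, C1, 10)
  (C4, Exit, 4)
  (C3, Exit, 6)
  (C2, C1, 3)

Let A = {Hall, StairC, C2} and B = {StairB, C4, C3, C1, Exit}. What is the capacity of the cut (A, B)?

35

Edges leaving {Hall, StairC, C2}: Hall→C1 (12), Hall→Exit (9), StairC→C4 (11), C2→C1 (3).
Cut capacity = 12 + 9 + 11 + 3 = 35.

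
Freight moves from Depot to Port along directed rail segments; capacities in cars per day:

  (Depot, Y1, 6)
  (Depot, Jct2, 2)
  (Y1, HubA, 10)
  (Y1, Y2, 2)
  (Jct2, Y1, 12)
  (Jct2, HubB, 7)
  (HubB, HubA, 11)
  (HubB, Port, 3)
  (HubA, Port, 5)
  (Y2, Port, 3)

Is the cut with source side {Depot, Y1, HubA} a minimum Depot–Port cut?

Given cut capacity: 2 + 2 + 5 = 9.
Augment Depot→Y1→HubA→Port: bottleneck 5, flow now 5.
Augment Depot→Y1→Y2→Port: bottleneck 1, flow now 6.
Augment Depot→Jct2→HubB→Port: bottleneck 2, flow now 8.
No augmenting path remains; maximum flow = 8.
In the residual graph, reachable from Depot: {Depot}.
Min-cut edges: Depot→Y1 (6), Depot→Jct2 (2); capacity 6 + 2 = 8.
Cut capacity 9 exceeds the max flow 8, so it is not minimum.

No — its capacity is 9, but the minimum cut has capacity 8.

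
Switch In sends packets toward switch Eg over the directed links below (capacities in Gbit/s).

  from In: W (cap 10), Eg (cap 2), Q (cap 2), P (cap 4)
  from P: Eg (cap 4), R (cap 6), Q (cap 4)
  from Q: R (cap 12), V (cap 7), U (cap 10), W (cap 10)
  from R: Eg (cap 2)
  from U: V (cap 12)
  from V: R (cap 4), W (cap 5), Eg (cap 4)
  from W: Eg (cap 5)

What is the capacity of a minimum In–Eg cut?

13

Augment In→Eg: bottleneck 2, flow now 2.
Augment In→P→Eg: bottleneck 4, flow now 6.
Augment In→W→Eg: bottleneck 5, flow now 11.
Augment In→Q→R→Eg: bottleneck 2, flow now 13.
No augmenting path remains; maximum flow = 13.
By max-flow min-cut, the minimum cut capacity equals the max flow.
In the residual graph, reachable from In: {In, W}.
Min-cut edges: In→P (4), In→Q (2), In→Eg (2), W→Eg (5); capacity 4 + 2 + 2 + 5 = 13.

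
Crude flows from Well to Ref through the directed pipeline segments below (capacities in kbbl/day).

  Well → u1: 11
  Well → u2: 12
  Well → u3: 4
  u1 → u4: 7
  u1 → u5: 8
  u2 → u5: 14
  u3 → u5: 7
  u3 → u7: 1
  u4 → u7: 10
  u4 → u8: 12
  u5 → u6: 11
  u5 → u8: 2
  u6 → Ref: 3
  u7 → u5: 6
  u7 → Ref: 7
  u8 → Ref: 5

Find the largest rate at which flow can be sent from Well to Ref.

Augment Well→u3→u7→Ref: bottleneck 1, flow now 1.
Augment Well→u1→u4→u7→Ref: bottleneck 6, flow now 7.
Augment Well→u1→u4→u8→Ref: bottleneck 1, flow now 8.
Augment Well→u1→u5→u6→Ref: bottleneck 3, flow now 11.
Augment Well→u1→u5→u8→Ref: bottleneck 1, flow now 12.
Augment Well→u2→u5→u8→Ref: bottleneck 1, flow now 13.
No augmenting path remains; maximum flow = 13.
In the residual graph, reachable from Well: {Well, u1, u2, u3, u5, u6}.
Min-cut edges: u1→u4 (7), u3→u7 (1), u5→u8 (2), u6→Ref (3); capacity 7 + 1 + 2 + 3 = 13.
This cut is saturated, so no flow can exceed 13.

13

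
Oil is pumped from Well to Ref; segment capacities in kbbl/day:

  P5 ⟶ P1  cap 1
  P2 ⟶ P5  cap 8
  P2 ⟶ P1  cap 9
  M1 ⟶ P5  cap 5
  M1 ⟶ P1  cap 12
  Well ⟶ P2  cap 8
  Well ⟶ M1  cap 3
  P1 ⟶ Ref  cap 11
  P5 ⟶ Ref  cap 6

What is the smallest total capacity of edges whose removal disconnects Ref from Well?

Augment Well→M1→P5→Ref: bottleneck 3, flow now 3.
Augment Well→P2→P5→Ref: bottleneck 3, flow now 6.
Augment Well→P2→P1→Ref: bottleneck 5, flow now 11.
No augmenting path remains; maximum flow = 11.
By max-flow min-cut, the minimum cut capacity equals the max flow.
In the residual graph, reachable from Well: {Well}.
Min-cut edges: Well→M1 (3), Well→P2 (8); capacity 3 + 8 = 11.

11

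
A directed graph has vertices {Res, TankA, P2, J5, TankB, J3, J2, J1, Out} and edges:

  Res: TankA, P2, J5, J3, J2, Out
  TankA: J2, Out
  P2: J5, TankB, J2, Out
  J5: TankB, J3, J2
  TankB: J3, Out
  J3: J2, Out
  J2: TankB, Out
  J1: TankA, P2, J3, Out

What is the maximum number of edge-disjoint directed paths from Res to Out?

6

Assign every edge capacity 1; by Menger, the answer equals the max flow.
Path Res→Out (+1); total 1.
Path Res→TankA→Out (+1); total 2.
Path Res→P2→Out (+1); total 3.
Path Res→J3→Out (+1); total 4.
Path Res→J2→Out (+1); total 5.
Path Res→J5→TankB→Out (+1); total 6.
No residual Res→Out path; max flow = 6.
Certifying cut of size 6: {Res→J2, Res→J3, Res→J5, Res→Out, Res→P2, Res→TankA}.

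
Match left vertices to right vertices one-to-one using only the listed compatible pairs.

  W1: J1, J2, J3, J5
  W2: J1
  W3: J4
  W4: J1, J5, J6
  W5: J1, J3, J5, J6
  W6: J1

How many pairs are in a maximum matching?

Unit-capacity flow: source→left, listed edges, right→sink; max matching = max flow.
Augmenting path W1→J1 (+1); matched 1.
Augmenting path W3→J4 (+1); matched 2.
Augmenting path W4→J5 (+1); matched 3.
Augmenting path W5→J3 (+1); matched 4.
Augmenting path W2→J1→W1→J2 (+1); matched 5.
No augmenting path remains; maximum matching = 5.
König certificate: {W1, W3, W4, W5, J1} is a vertex cover of size 5 (every listed pair touches it), so no matching can be larger.

5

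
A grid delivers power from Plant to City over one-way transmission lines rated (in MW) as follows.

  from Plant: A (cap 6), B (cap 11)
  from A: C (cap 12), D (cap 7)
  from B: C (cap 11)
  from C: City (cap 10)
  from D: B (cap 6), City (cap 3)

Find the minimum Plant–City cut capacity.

Augment Plant→A→C→City: bottleneck 6, flow now 6.
Augment Plant→B→C→City: bottleneck 4, flow now 10.
Augment Plant→B→C→A→D→City: bottleneck 3, flow now 13. (uses reverse residual edge)
No augmenting path remains; maximum flow = 13.
By max-flow min-cut, the minimum cut capacity equals the max flow.
In the residual graph, reachable from Plant: {Plant, A, B, C, D}.
Min-cut edges: C→City (10), D→City (3); capacity 10 + 3 = 13.

13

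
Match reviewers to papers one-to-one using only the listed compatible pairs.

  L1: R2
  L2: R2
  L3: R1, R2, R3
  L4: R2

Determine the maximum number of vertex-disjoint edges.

2

Unit-capacity flow: source→left, listed edges, right→sink; max matching = max flow.
Augmenting path L1→R2 (+1); matched 1.
Augmenting path L3→R1 (+1); matched 2.
No augmenting path remains; maximum matching = 2.
König certificate: {L3, R2} is a vertex cover of size 2 (every listed pair touches it), so no matching can be larger.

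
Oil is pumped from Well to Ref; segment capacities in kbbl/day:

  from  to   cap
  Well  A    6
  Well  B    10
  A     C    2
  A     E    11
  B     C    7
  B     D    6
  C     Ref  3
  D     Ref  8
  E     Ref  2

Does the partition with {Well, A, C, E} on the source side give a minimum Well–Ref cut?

Given cut capacity: 10 + 3 + 2 = 15.
Augment Well→A→C→Ref: bottleneck 2, flow now 2.
Augment Well→A→E→Ref: bottleneck 2, flow now 4.
Augment Well→B→C→Ref: bottleneck 1, flow now 5.
Augment Well→B→D→Ref: bottleneck 6, flow now 11.
No augmenting path remains; maximum flow = 11.
In the residual graph, reachable from Well: {Well, A, B, C, E}.
Min-cut edges: B→D (6), C→Ref (3), E→Ref (2); capacity 6 + 3 + 2 = 11.
Cut capacity 15 exceeds the max flow 11, so it is not minimum.

No — its capacity is 15, but the minimum cut has capacity 11.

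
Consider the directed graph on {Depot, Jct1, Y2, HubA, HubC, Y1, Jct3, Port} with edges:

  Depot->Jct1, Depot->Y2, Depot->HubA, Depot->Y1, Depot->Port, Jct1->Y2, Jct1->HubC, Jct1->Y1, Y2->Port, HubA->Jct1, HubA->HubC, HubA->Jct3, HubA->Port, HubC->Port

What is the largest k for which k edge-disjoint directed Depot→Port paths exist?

4

Assign every edge capacity 1; by Menger, the answer equals the max flow.
Path Depot→Port (+1); total 1.
Path Depot→Y2→Port (+1); total 2.
Path Depot→HubA→Port (+1); total 3.
Path Depot→Jct1→HubC→Port (+1); total 4.
No residual Depot→Port path; max flow = 4.
Certifying cut of size 4: {Depot→HubA, Depot→Jct1, Depot→Port, Depot→Y2}.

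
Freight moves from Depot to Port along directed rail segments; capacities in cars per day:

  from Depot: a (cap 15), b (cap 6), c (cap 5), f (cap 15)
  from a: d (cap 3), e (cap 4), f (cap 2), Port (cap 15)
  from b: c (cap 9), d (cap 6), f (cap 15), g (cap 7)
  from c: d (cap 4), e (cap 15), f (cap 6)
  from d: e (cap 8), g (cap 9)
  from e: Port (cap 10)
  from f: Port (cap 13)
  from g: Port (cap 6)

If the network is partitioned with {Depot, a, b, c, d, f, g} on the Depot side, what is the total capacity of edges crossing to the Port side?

Edges leaving {Depot, a, b, c, d, f, g}: a→e (4), a→Port (15), c→e (15), d→e (8), f→Port (13), g→Port (6).
Cut capacity = 4 + 15 + 15 + 8 + 13 + 6 = 61.

61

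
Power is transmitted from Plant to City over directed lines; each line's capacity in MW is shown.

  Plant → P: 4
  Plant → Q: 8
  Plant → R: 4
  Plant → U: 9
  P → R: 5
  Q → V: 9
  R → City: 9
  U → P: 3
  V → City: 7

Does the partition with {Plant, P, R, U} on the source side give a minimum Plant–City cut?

Given cut capacity: 8 + 9 = 17.
Augment Plant→R→City: bottleneck 4, flow now 4.
Augment Plant→P→R→City: bottleneck 4, flow now 8.
Augment Plant→Q→V→City: bottleneck 7, flow now 15.
Augment Plant→U→P→R→City: bottleneck 1, flow now 16.
No augmenting path remains; maximum flow = 16.
In the residual graph, reachable from Plant: {Plant, P, Q, U, V}.
Min-cut edges: Plant→R (4), P→R (5), V→City (7); capacity 4 + 5 + 7 = 16.
Cut capacity 17 exceeds the max flow 16, so it is not minimum.

No — its capacity is 17, but the minimum cut has capacity 16.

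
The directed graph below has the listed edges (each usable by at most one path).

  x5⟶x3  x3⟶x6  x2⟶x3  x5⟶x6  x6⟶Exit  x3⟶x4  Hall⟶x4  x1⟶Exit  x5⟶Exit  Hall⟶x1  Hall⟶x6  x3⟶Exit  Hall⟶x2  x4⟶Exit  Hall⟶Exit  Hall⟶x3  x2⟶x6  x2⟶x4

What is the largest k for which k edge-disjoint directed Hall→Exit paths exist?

5

Assign every edge capacity 1; by Menger, the answer equals the max flow.
Path Hall→Exit (+1); total 1.
Path Hall→x1→Exit (+1); total 2.
Path Hall→x3→Exit (+1); total 3.
Path Hall→x4→Exit (+1); total 4.
Path Hall→x6→Exit (+1); total 5.
No residual Hall→Exit path; max flow = 5.
Certifying cut of size 5: {Hall→Exit, Hall→x1, x3→Exit, x4→Exit, x6→Exit}.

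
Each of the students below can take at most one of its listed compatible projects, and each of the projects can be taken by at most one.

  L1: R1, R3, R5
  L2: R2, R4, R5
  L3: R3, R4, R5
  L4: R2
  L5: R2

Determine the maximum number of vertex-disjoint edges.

Unit-capacity flow: source→left, listed edges, right→sink; max matching = max flow.
Augmenting path L1→R1 (+1); matched 1.
Augmenting path L2→R2 (+1); matched 2.
Augmenting path L3→R3 (+1); matched 3.
Augmenting path L4→R2→L2→R4 (+1); matched 4.
No augmenting path remains; maximum matching = 4.
König certificate: {L1, L2, L3, R2} is a vertex cover of size 4 (every listed pair touches it), so no matching can be larger.

4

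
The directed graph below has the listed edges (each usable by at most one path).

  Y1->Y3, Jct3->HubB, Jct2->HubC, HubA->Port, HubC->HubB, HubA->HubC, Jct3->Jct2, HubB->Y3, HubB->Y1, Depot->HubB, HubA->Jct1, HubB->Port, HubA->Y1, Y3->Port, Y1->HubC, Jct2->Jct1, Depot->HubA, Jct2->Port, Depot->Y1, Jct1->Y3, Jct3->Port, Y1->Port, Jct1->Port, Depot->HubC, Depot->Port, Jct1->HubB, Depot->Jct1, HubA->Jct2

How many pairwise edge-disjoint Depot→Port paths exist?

6

Assign every edge capacity 1; by Menger, the answer equals the max flow.
Path Depot→Port (+1); total 1.
Path Depot→HubA→Port (+1); total 2.
Path Depot→HubB→Port (+1); total 3.
Path Depot→Y1→Port (+1); total 4.
Path Depot→Jct1→Port (+1); total 5.
Path Depot→HubC→HubB→Y3→Port (+1); total 6.
No residual Depot→Port path; max flow = 6.
Certifying cut of size 6: {Depot→HubA, Depot→HubB, Depot→HubC, Depot→Jct1, Depot→Port, Depot→Y1}.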